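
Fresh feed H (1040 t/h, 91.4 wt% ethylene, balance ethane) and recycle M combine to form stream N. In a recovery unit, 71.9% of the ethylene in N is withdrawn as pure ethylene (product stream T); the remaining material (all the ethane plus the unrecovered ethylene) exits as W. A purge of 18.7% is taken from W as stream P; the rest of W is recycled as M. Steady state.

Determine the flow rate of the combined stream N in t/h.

ethane enters only via H and leaves only via the purge: 1040×0.086 = 0.187×(ethane in W), and the recovery unit passes all ethane, so ethane in N = ethane in W = 478.29 t/h.
ethylene in N: m_A = 1040×0.914 + (1−0.187)·(1−0.719)·m_A, so m_A = 950.56/0.7715 = 1232 t/h.
N = 1232 + 478.29 = 1710.3 t/h.

1710 t/h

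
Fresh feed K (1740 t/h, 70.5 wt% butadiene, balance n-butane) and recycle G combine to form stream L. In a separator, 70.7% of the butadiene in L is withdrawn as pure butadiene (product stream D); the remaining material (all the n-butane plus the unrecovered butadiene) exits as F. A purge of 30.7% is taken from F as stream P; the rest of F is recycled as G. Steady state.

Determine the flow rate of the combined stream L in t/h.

n-butane enters only via K and leaves only via the purge: 1740×0.295 = 0.307×(n-butane in F), and the separator passes all n-butane, so n-butane in L = n-butane in F = 1672 t/h.
butadiene in L: m_A = 1740×0.705 + (1−0.307)·(1−0.707)·m_A, so m_A = 1226.7/0.7970 = 1539.2 t/h.
L = 1539.2 + 1672 = 3211.2 t/h.

3211 t/h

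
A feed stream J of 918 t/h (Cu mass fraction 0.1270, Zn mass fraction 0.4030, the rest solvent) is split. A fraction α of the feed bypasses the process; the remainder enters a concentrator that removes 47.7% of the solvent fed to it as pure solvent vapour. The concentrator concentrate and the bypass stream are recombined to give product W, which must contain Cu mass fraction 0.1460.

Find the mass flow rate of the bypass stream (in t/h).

All 918×0.127 = 116.59 t/h of Cu reaches W, so W = 116.59/0.146 = 798.53 t/h and vapour = 119.47 t/h.
The evaporator receives (1−α)·918 of feed at 0.470 solvent and removes 0.477 of that solvent:
0.477×0.470×(1−α)×918 = 119.47
(1−α) = 119.47/205.81 = 0.5805;  α = 0.4195.
Bypass flow = 0.4195×918 = 385.12 t/h.

385.1 t/h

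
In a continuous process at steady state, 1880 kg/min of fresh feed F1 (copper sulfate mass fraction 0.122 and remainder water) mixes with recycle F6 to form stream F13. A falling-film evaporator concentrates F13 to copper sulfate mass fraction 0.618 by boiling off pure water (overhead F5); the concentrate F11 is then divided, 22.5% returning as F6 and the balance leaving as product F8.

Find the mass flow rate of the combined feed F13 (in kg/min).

1988 kg/min

Overall copper sulfate balance (none leaves overhead): copper sulfate in fresh feed = copper sulfate in product, i.e. 1880×0.122 = (1−0.225)·F11·0.618.
F11 = 229.36/(0.618×0.775) = 478.88 kg/min.
Recycle F6 = 0.225×478.88 = 107.75 kg/min.
Combined feed F13 = 1880 + 107.75 = 1987.7 kg/min.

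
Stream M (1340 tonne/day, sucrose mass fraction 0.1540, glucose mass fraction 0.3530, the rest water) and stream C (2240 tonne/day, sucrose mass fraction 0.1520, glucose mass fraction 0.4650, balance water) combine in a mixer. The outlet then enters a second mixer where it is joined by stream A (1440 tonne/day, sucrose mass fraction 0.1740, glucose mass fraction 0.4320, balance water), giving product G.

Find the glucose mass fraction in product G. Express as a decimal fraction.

Overall, product flow = 5020 tonne/day.
glucose in = 1340×0.353 + 2240×0.465 + 1440×0.432 = 2136.7 tonne/day.
glucose fraction in G = 0.4256.

0.4256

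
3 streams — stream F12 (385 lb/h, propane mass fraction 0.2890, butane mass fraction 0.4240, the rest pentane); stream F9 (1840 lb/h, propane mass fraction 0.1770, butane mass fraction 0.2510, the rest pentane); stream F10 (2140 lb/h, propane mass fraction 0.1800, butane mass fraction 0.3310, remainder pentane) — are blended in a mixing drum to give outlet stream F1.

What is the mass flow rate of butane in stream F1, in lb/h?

1333 lb/h

butane out = butane in = 385×0.424 + 1840×0.251 + 2140×0.331 = 1333.4 lb/h.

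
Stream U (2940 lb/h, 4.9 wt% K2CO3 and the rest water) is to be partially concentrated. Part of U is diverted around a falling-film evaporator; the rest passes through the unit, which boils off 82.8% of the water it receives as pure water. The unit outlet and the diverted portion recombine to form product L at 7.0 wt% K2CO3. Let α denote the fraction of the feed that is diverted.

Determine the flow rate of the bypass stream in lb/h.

1820 lb/h

All 2940×0.049 = 144.06 lb/h of K2CO3 reaches L, so L = 144.06/0.070 = 2058 lb/h and vapour = 882 lb/h.
The evaporator receives (1−α)·2940 of feed at 0.951 water and removes 0.828 of that water:
0.828×0.951×(1−α)×2940 = 882
(1−α) = 882/2315 = 0.3810;  α = 0.6190.
Bypass flow = 0.6190×2940 = 1819.9 lb/h.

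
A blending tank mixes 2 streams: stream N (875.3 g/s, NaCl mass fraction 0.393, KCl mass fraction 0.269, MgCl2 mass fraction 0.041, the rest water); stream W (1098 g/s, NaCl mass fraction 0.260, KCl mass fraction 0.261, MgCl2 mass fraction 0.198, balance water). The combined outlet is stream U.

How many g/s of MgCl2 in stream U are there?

MgCl2 out = MgCl2 in = 875.3×0.041 + 1098×0.198 = 253.29 g/s.

253.3 g/s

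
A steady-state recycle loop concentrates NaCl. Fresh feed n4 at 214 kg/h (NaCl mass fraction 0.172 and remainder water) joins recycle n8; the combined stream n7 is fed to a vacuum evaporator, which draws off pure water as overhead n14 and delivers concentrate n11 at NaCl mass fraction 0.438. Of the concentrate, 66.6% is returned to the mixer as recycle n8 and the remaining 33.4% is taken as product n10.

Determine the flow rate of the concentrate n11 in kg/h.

Overall NaCl balance (none leaves overhead): NaCl in fresh feed = NaCl in product, i.e. 214×0.172 = (1−0.666)·n11·0.438.
n11 = 36.808/(0.438×0.334) = 251.61 kg/h.

251.6 kg/h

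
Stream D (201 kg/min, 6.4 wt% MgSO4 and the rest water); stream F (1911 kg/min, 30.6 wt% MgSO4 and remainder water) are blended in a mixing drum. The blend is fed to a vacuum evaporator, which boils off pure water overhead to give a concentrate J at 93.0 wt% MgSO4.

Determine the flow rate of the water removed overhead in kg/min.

MgSO4 entering = 201×0.064 + 1911×0.306 = 597.63 kg/min.
All MgSO4 reports to J, so J = 597.63/0.930 = 642.61 kg/min.
Total feed = 2112 kg/min; overhead = 2112 − 642.61 = 1469.4 kg/min.

1469 kg/min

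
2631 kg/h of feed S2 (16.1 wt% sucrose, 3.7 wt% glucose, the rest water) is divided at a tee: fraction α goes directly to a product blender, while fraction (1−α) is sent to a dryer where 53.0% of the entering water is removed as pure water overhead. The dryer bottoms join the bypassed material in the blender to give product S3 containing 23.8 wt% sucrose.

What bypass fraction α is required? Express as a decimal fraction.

0.239

All 2631×0.161 = 423.59 kg/h of sucrose reaches S3, so S3 = 423.59/0.238 = 1779.8 kg/h and vapour = 851.21 kg/h.
The evaporator receives (1−α)·2631 of feed at 0.802 water and removes 0.530 of that water:
0.530×0.802×(1−α)×2631 = 851.21
(1−α) = 851.21/1118.3 = 0.7611;  α = 0.2389.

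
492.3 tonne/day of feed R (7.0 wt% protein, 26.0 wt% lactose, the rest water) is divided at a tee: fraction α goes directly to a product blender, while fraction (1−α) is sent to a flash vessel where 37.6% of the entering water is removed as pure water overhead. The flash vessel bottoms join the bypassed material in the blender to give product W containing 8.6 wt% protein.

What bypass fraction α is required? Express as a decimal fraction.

All 492.3×0.070 = 34.461 tonne/day of protein reaches W, so W = 34.461/0.086 = 400.71 tonne/day and vapour = 91.591 tonne/day.
The evaporator receives (1−α)·492.3 of feed at 0.670 water and removes 0.376 of that water:
0.376×0.670×(1−α)×492.3 = 91.591
(1−α) = 91.591/124.02 = 0.7385;  α = 0.2615.

0.261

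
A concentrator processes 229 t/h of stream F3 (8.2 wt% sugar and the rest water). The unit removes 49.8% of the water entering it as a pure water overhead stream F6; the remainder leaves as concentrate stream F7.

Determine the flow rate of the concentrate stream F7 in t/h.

water entering = 229×0.918 = 210.22 t/h; overhead removed = 0.498×210.22 = 104.69 t/h.
Concentrate = 229 − 104.69 = 124.31 t/h.

124.3 t/h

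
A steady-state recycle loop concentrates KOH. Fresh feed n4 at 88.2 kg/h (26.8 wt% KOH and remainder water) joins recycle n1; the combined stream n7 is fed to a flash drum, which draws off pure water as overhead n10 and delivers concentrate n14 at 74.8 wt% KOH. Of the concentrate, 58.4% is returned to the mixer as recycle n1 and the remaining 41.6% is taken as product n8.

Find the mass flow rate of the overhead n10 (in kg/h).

Overall KOH balance (none leaves overhead): KOH in fresh feed = KOH in product, i.e. 88.2×0.268 = (1−0.584)·n14·0.748.
n14 = 23.638/(0.748×0.416) = 75.964 kg/h.
Recycle n1 = 0.584×75.964 = 44.363 kg/h.
Combined feed n7 = 88.2 + 44.363 = 132.56 kg/h.
Overhead n10 = n7 − n14 = 132.56 − 75.964 = 56.599 kg/h.

56.6 kg/h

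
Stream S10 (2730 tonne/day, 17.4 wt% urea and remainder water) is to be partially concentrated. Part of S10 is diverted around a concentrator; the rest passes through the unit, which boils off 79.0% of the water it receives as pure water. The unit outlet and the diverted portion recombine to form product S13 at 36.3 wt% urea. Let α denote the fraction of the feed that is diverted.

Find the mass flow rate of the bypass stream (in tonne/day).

551.7 tonne/day

All 2730×0.174 = 475.02 tonne/day of urea reaches S13, so S13 = 475.02/0.363 = 1308.6 tonne/day and vapour = 1421.4 tonne/day.
The evaporator receives (1−α)·2730 of feed at 0.826 water and removes 0.790 of that water:
0.790×0.826×(1−α)×2730 = 1421.4
(1−α) = 1421.4/1781.4 = 0.7979;  α = 0.2021.
Bypass flow = 0.2021×2730 = 551.74 tonne/day.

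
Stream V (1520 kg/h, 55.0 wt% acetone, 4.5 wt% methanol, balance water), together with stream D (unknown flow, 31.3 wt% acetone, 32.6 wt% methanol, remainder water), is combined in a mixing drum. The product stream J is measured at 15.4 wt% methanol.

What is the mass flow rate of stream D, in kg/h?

Let D be the unknown flow. Total out = 1520 + D.
methanol balance: 68.4 + 0.326·D = 0.154·(1520 + D)
(0.326 − 0.154)·D = 0.154×1520 − 68.4 = 165.68
D = 165.68 / 0.172 = 963.26 kg/h

963.3 kg/h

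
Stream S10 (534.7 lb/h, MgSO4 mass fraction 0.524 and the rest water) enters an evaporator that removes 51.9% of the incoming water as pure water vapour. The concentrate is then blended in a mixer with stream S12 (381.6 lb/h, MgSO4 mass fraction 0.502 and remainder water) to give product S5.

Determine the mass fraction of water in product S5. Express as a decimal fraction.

Vapour removed = 0.519×0.476×534.7 = 132.09 lb/h; concentrate = 402.61 lb/h.
water reaching the mixer = 122.42 (from concentrate) + 381.6×0.498 = 312.46 lb/h.
Product flow = 402.61 + 381.6 = 784.21 lb/h; water fraction = 0.398.

0.398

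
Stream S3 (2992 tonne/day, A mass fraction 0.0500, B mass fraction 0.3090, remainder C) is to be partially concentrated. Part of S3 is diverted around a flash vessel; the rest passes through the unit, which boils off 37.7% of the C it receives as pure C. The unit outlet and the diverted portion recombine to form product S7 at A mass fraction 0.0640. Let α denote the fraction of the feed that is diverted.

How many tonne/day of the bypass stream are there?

283.6 tonne/day

All 2992×0.050 = 149.6 tonne/day of A reaches S7, so S7 = 149.6/0.064 = 2337.5 tonne/day and vapour = 654.5 tonne/day.
The evaporator receives (1−α)·2992 of feed at 0.641 C and removes 0.377 of that C:
0.377×0.641×(1−α)×2992 = 654.5
(1−α) = 654.5/723.04 = 0.9052;  α = 0.0948.
Bypass flow = 0.0948×2992 = 283.62 tonne/day.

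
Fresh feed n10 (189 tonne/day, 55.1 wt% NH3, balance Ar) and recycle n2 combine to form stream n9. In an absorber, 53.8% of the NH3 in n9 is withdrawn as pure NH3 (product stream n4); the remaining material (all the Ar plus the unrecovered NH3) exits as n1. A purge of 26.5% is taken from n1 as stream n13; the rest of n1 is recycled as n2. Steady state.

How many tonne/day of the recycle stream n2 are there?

Ar enters only via n10 and leaves only via the purge: 189×0.449 = 0.265×(Ar in n1), and the absorber passes all Ar, so Ar in n9 = Ar in n1 = 320.23 tonne/day.
NH3 in n9: m_A = 189×0.551 + (1−0.265)·(1−0.538)·m_A, so m_A = 104.14/0.6604 = 157.68 tonne/day.
n1 = (1−0.538)×157.68 + 320.23 = 393.08 tonne/day.
Recycle n2 = (1−0.265)×393.08 = 288.91 tonne/day.

288.9 tonne/day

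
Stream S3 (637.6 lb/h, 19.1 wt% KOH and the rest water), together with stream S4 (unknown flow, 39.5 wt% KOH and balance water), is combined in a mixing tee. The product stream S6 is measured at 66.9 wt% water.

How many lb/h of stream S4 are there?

1395 lb/h

Let S4 be the unknown flow. Total out = 637.6 + S4.
water balance: 515.82 + 0.605·S4 = 0.669·(637.6 + S4)
(0.605 − 0.669)·S4 = 0.669×637.6 − 515.82 = -89.264
S4 = -89.264 / -0.064 = 1394.7 lb/h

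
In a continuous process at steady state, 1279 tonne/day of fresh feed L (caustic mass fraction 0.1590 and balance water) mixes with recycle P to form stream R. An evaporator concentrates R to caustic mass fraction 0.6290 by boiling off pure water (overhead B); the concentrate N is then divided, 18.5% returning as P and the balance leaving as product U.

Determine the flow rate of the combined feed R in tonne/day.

1352 tonne/day

Overall caustic balance (none leaves overhead): caustic in fresh feed = caustic in product, i.e. 1279×0.159 = (1−0.185)·N·0.629.
N = 203.36/(0.629×0.815) = 396.7 tonne/day.
Recycle P = 0.185×396.7 = 73.389 tonne/day.
Combined feed R = 1279 + 73.389 = 1352.4 tonne/day.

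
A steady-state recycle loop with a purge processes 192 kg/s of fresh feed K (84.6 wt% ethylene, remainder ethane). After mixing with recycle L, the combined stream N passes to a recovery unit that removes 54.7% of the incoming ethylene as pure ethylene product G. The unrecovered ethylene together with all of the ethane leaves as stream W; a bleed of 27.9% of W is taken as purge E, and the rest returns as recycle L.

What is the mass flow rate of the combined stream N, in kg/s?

347.2 kg/s

ethane enters only via K and leaves only via the purge: 192×0.154 = 0.279×(ethane in W), and the recovery unit passes all ethane, so ethane in N = ethane in W = 105.98 kg/s.
ethylene in N: m_A = 192×0.846 + (1−0.279)·(1−0.547)·m_A, so m_A = 162.43/0.6734 = 241.22 kg/s.
N = 241.22 + 105.98 = 347.19 kg/s.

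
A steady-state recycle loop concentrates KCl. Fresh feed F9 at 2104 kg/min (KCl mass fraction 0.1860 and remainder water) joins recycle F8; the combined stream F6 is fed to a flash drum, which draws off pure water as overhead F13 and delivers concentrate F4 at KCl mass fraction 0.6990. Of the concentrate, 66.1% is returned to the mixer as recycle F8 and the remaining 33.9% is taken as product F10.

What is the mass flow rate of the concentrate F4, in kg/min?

1652 kg/min

Overall KCl balance (none leaves overhead): KCl in fresh feed = KCl in product, i.e. 2104×0.186 = (1−0.661)·F4·0.699.
F4 = 391.34/(0.699×0.339) = 1651.5 kg/min.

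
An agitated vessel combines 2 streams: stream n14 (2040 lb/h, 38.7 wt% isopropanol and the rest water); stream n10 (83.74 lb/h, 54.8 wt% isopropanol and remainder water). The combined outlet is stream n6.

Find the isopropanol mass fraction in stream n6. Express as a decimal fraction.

0.393

Total flow out = 2040 + 83.74 = 2123.7 lb/h.
isopropanol in = 2040×0.387 + 83.74×0.548 = 835.37 lb/h.
isopropanol mass fraction in n6 = 835.37/2123.7 = 0.393.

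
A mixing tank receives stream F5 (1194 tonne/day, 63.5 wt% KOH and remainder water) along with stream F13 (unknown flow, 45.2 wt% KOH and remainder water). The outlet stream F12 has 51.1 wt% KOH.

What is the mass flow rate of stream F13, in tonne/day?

2509 tonne/day

Let F13 be the unknown flow. Total out = 1194 + F13.
KOH balance: 758.19 + 0.452·F13 = 0.511·(1194 + F13)
(0.452 − 0.511)·F13 = 0.511×1194 − 758.19 = -148.06
F13 = -148.06 / -0.059 = 2509.4 tonne/day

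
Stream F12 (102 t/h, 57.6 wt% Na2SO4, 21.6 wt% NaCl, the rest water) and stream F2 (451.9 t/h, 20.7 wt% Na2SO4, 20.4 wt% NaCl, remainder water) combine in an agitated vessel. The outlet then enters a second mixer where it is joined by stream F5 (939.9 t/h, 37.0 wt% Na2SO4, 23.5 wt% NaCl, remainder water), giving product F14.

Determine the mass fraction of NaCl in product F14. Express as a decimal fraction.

Overall, product flow = 1493.8 t/h.
NaCl in = 102×0.216 + 451.9×0.204 + 939.9×0.235 = 335.1 t/h.
NaCl fraction in F14 = 0.2243.

0.2243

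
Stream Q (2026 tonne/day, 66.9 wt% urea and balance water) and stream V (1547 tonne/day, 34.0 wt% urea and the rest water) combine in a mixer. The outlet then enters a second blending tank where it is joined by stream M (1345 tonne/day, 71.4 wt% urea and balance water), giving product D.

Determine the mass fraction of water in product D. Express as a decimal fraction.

Overall, product flow = 4918 tonne/day.
water in = 2026×0.331 + 1547×0.660 + 1345×0.286 = 2076.3 tonne/day.
water fraction in D = 0.4222.

0.4222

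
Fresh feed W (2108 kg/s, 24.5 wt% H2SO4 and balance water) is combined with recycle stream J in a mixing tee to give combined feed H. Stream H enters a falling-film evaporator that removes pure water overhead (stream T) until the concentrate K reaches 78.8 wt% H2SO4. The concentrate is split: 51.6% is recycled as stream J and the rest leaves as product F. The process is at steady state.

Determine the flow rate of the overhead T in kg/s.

1453 kg/s

Overall H2SO4 balance (none leaves overhead): H2SO4 in fresh feed = H2SO4 in product, i.e. 2108×0.245 = (1−0.516)·K·0.788.
K = 516.46/(0.788×0.484) = 1354.1 kg/s.
Recycle J = 0.516×1354.1 = 698.74 kg/s.
Combined feed H = 2108 + 698.74 = 2806.7 kg/s.
Overhead T = H − K = 2806.7 − 1354.1 = 1452.6 kg/s.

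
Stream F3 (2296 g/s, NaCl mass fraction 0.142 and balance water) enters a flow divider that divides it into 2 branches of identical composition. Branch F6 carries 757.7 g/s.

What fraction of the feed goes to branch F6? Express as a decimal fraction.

0.330

Fraction to F6 = 757.7/2296 = 0.3300.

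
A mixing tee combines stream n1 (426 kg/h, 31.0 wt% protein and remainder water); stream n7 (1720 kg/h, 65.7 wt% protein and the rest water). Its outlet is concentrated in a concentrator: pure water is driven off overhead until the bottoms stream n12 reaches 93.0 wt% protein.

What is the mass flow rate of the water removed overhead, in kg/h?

protein entering = 426×0.310 + 1720×0.657 = 1262.1 kg/h.
All protein reports to n12, so n12 = 1262.1/0.930 = 1357.1 kg/h.
Total feed = 2146 kg/h; overhead = 2146 − 1357.1 = 788.9 kg/h.

788.9 kg/h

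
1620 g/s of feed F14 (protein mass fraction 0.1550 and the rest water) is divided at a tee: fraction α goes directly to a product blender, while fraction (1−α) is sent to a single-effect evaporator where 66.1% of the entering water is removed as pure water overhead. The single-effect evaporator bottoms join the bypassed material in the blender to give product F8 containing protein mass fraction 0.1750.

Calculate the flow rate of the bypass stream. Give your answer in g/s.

All 1620×0.155 = 251.1 g/s of protein reaches F8, so F8 = 251.1/0.175 = 1434.9 g/s and vapour = 185.14 g/s.
The evaporator receives (1−α)·1620 of feed at 0.845 water and removes 0.661 of that water:
0.661×0.845×(1−α)×1620 = 185.14
(1−α) = 185.14/904.84 = 0.2046;  α = 0.7954.
Bypass flow = 0.7954×1620 = 1288.5 g/s.

1289 g/s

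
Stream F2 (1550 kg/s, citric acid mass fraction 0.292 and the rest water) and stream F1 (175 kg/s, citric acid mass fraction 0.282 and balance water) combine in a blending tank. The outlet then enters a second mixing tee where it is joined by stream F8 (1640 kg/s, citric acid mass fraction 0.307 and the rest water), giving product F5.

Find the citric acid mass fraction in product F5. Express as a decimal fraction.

Overall, product flow = 3365 kg/s.
citric acid in = 1550×0.292 + 175×0.282 + 1640×0.307 = 1005.4 kg/s.
citric acid fraction in F5 = 0.299.

0.299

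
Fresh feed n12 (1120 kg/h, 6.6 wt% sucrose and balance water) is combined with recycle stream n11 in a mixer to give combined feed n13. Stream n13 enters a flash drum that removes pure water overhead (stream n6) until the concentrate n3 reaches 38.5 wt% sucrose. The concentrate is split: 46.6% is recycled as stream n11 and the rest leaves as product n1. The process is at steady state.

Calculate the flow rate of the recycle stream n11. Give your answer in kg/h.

Overall sucrose balance (none leaves overhead): sucrose in fresh feed = sucrose in product, i.e. 1120×0.066 = (1−0.466)·n3·0.385.
n3 = 73.92/(0.385×0.534) = 359.55 kg/h.
Recycle n11 = 0.466×359.55 = 167.55 kg/h.

167.6 kg/h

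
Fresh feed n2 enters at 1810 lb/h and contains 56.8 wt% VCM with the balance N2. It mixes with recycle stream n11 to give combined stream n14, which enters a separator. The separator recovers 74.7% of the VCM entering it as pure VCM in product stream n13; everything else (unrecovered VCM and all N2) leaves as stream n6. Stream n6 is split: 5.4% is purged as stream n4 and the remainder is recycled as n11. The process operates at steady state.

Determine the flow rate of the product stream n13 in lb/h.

VCM in n14: m_A = 1810×0.568 + (1−0.054)·(1−0.747)·m_A, so m_A = 1028.1/0.7607 = 1351.6 lb/h.
Product n13 = 0.747×1351.6 = 1009.6 lb/h.

1010 lb/h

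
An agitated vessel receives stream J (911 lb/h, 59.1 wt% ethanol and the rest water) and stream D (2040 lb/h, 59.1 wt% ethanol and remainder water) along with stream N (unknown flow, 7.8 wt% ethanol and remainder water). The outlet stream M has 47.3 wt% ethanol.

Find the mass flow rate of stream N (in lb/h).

Let N be the unknown flow. Total out = 2951 + N.
ethanol balance: 1744 + 0.078·N = 0.473·(2951 + N)
(0.078 − 0.473)·N = 0.473×2951 − 1744 = -348.22
N = -348.22 / -0.395 = 881.56 lb/h

881.6 lb/h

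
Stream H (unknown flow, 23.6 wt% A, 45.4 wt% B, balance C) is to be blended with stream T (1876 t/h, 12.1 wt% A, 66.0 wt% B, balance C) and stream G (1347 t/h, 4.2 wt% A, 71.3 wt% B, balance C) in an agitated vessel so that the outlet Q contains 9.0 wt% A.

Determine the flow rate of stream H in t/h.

Let H be the unknown flow. Total out = 3223 + H.
A balance: 283.57 + 0.236·H = 0.090·(3223 + H)
(0.236 − 0.090)·H = 0.090×3223 − 283.57 = 6.5
H = 6.5 / 0.146 = 44.521 t/h

44.52 t/h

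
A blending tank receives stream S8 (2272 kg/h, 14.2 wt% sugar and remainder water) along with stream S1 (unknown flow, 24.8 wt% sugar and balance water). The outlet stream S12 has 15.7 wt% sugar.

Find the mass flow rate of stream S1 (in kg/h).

374.5 kg/h

Let S1 be the unknown flow. Total out = 2272 + S1.
sugar balance: 322.62 + 0.248·S1 = 0.157·(2272 + S1)
(0.248 − 0.157)·S1 = 0.157×2272 − 322.62 = 34.08
S1 = 34.08 / 0.091 = 374.51 kg/h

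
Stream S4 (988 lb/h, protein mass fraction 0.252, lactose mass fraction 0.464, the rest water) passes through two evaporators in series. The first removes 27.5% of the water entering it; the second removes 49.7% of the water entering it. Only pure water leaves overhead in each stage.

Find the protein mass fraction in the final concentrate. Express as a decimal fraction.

0.307

water in feed = 988×0.284 = 280.59 lb/h.
After stage 1: water left = (1−0.275)×280.59 = 203.43; stream total = 910.84 lb/h.
After stage 2: water left = (1−0.497)×203.43 = 102.32; final concentrate = 809.73 lb/h.
protein fraction = 248.98/809.73 = 0.307.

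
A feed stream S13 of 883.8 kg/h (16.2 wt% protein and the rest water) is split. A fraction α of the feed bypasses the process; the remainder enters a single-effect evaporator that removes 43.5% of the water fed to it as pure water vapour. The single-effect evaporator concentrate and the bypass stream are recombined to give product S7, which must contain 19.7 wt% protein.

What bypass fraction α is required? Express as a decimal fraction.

0.513

All 883.8×0.162 = 143.18 kg/h of protein reaches S7, so S7 = 143.18/0.197 = 726.78 kg/h and vapour = 157.02 kg/h.
The evaporator receives (1−α)·883.8 of feed at 0.838 water and removes 0.435 of that water:
0.435×0.838×(1−α)×883.8 = 157.02
(1−α) = 157.02/322.17 = 0.4874;  α = 0.5126.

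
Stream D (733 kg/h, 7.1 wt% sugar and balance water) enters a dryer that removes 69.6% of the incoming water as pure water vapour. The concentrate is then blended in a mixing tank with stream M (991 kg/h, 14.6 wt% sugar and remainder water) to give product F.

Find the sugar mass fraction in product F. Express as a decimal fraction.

0.157

Vapour removed = 0.696×0.929×733 = 473.95 kg/h; concentrate = 259.05 kg/h.
sugar reaching the mixer = 52.043 (from concentrate) + 991×0.146 = 196.73 kg/h.
Product flow = 259.05 + 991 = 1250.1 kg/h; sugar fraction = 0.157.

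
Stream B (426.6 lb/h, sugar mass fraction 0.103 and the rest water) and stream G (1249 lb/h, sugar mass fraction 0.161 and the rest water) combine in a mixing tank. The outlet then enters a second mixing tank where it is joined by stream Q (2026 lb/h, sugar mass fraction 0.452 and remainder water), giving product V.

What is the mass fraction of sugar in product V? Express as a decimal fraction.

Overall, product flow = 3701.6 lb/h.
sugar in = 426.6×0.103 + 1249×0.161 + 2026×0.452 = 1160.8 lb/h.
sugar fraction in V = 0.314.

0.314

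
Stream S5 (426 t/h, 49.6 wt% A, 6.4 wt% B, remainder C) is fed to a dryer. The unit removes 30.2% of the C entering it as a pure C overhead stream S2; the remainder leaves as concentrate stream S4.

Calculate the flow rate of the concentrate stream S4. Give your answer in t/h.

369.4 t/h

C entering = 426×0.440 = 187.44 t/h; overhead removed = 0.302×187.44 = 56.607 t/h.
Concentrate = 426 − 56.607 = 369.39 t/h.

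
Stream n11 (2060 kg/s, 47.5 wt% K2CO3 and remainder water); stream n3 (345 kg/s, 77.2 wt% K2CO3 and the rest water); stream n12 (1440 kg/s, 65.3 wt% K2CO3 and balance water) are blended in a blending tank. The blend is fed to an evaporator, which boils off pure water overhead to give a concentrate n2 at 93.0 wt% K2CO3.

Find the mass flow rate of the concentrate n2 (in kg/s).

2350 kg/s

K2CO3 entering = 2060×0.475 + 345×0.772 + 1440×0.653 = 2185.2 kg/s.
All K2CO3 reports to n2, so n2 = 2185.2/0.930 = 2349.6 kg/s.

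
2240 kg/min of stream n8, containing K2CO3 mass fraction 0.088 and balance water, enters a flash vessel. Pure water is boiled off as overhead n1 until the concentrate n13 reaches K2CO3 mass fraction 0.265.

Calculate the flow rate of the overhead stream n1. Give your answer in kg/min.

K2CO3 is conserved: 2240×0.088 = 197.12 kg/min all reports to the concentrate.
Concentrate = 197.12/(target fraction) = 743.85 kg/min.
Overhead = 2240 − 743.85 = 1496.2 kg/min.

1496 kg/min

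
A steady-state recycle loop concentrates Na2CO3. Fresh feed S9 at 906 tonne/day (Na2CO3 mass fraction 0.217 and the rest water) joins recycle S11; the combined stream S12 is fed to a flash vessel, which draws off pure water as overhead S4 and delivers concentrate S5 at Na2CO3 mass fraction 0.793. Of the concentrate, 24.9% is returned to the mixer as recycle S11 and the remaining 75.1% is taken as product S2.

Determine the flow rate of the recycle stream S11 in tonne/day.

Overall Na2CO3 balance (none leaves overhead): Na2CO3 in fresh feed = Na2CO3 in product, i.e. 906×0.217 = (1−0.249)·S5·0.793.
S5 = 196.6/(0.793×0.751) = 330.12 tonne/day.
Recycle S11 = 0.249×330.12 = 82.2 tonne/day.

82.2 tonne/day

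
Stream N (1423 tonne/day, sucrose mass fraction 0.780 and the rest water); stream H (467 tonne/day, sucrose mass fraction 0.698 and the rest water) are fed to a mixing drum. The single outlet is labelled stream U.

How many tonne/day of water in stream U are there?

454.1 tonne/day

water out = water in = 1423×0.220 + 467×0.302 = 454.09 tonne/day.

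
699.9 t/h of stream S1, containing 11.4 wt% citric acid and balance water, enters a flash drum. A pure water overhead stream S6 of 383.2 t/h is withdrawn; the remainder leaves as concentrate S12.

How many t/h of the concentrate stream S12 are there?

316.7 t/h

Concentrate = 699.9 − 383.2 = 316.7 t/h.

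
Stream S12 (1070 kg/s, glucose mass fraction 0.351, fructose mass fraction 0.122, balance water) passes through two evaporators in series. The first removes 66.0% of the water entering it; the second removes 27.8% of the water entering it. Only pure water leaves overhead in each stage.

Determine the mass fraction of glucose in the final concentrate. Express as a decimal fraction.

0.583

water in feed = 1070×0.527 = 563.89 kg/s.
After stage 1: water left = (1−0.660)×563.89 = 191.72; stream total = 697.83 kg/s.
After stage 2: water left = (1−0.278)×191.72 = 138.42; final concentrate = 644.53 kg/s.
glucose fraction = 375.57/644.53 = 0.583.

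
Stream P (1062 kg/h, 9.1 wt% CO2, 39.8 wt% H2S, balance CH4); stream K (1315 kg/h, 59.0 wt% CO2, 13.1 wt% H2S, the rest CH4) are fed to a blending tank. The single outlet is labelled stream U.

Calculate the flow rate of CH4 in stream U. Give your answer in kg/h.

CH4 out = CH4 in = 1062×0.511 + 1315×0.279 = 909.57 kg/h.

909.6 kg/h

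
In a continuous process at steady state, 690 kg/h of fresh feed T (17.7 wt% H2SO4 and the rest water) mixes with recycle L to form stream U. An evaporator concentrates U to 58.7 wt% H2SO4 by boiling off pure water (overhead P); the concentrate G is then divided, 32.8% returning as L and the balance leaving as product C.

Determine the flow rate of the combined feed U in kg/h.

Overall H2SO4 balance (none leaves overhead): H2SO4 in fresh feed = H2SO4 in product, i.e. 690×0.177 = (1−0.328)·G·0.587.
G = 122.13/(0.587×0.672) = 309.61 kg/h.
Recycle L = 0.328×309.61 = 101.55 kg/h.
Combined feed U = 690 + 101.55 = 791.55 kg/h.

791.6 kg/h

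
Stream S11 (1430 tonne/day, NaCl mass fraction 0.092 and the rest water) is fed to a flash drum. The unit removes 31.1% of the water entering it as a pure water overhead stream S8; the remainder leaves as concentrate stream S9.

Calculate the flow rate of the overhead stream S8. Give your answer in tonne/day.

403.8 tonne/day

water entering = 1430×0.908 = 1298.4 tonne/day; overhead removed = 0.311×1298.4 = 403.81 tonne/day.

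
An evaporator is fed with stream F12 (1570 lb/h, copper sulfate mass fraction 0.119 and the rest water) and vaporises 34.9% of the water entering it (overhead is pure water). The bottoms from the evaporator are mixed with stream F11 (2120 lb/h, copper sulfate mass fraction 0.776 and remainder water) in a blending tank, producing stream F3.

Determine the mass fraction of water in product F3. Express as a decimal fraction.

0.429

Vapour removed = 0.349×0.881×1570 = 482.73 lb/h; concentrate = 1087.3 lb/h.
water reaching the mixer = 900.44 (from concentrate) + 2120×0.224 = 1375.3 lb/h.
Product flow = 1087.3 + 2120 = 3207.3 lb/h; water fraction = 0.429.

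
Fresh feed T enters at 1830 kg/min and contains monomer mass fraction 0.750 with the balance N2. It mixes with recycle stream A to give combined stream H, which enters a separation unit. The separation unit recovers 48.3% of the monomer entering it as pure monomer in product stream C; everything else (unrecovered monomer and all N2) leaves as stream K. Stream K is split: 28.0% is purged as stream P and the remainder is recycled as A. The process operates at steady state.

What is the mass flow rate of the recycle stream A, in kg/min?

1990 kg/min

N2 enters only via T and leaves only via the purge: 1830×0.250 = 0.280×(N2 in K), and the separation unit passes all N2, so N2 in H = N2 in K = 1633.9 kg/min.
monomer in H: m_A = 1830×0.750 + (1−0.280)·(1−0.483)·m_A, so m_A = 1372.5/0.6278 = 2186.3 kg/min.
K = (1−0.483)×2186.3 + 1633.9 = 2764.3 kg/min.
Recycle A = (1−0.280)×2764.3 = 1990.3 kg/min.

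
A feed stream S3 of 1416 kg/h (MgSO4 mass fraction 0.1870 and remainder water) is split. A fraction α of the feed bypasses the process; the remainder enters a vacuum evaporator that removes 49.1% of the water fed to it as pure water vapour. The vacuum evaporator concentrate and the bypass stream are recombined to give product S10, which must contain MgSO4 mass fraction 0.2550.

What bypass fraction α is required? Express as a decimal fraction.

0.332

All 1416×0.187 = 264.79 kg/h of MgSO4 reaches S10, so S10 = 264.79/0.255 = 1038.4 kg/h and vapour = 377.6 kg/h.
The evaporator receives (1−α)·1416 of feed at 0.813 water and removes 0.491 of that water:
0.491×0.813×(1−α)×1416 = 377.6
(1−α) = 377.6/565.24 = 0.6680;  α = 0.3320.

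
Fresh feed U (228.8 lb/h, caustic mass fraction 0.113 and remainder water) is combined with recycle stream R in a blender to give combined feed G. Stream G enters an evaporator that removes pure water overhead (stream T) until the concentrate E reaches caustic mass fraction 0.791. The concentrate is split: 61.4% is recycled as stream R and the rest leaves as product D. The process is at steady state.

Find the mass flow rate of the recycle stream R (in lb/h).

Overall caustic balance (none leaves overhead): caustic in fresh feed = caustic in product, i.e. 228.8×0.113 = (1−0.614)·E·0.791.
E = 25.854/(0.791×0.386) = 84.678 lb/h.
Recycle R = 0.614×84.678 = 51.992 lb/h.

51.99 lb/h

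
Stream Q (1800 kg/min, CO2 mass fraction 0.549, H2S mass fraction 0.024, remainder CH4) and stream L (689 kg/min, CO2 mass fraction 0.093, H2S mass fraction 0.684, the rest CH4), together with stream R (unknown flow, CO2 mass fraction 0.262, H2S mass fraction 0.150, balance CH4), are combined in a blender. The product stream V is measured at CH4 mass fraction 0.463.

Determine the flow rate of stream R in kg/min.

Let R be the unknown flow. Total out = 2489 + R.
CH4 balance: 922.25 + 0.588·R = 0.463·(2489 + R)
(0.588 − 0.463)·R = 0.463×2489 − 922.25 = 230.16
R = 230.16 / 0.125 = 1841.3 kg/min

1841 kg/min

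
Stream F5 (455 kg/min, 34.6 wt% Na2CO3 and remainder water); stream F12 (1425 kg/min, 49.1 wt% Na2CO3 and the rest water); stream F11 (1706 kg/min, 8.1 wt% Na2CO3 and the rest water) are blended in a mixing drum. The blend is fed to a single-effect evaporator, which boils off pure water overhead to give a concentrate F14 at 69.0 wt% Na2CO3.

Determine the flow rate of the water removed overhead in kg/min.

Na2CO3 entering = 455×0.346 + 1425×0.491 + 1706×0.081 = 995.29 kg/min.
All Na2CO3 reports to F14, so F14 = 995.29/0.690 = 1442.5 kg/min.
Total feed = 3586 kg/min; overhead = 3586 − 1442.5 = 2143.5 kg/min.

2144 kg/min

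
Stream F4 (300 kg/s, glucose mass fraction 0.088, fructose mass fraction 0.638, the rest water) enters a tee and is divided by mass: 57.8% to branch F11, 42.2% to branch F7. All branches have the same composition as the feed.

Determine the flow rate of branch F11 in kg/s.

173.4 kg/s

Branch F11 flow = 0.578×300 = 173.4 kg/s.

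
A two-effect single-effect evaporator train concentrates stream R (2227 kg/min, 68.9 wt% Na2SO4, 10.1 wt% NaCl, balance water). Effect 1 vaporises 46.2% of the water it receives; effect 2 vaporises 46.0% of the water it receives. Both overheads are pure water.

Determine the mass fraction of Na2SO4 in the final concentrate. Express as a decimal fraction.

water in feed = 2227×0.210 = 467.67 kg/min.
After stage 1: water left = (1−0.462)×467.67 = 251.61; stream total = 2010.9 kg/min.
After stage 2: water left = (1−0.460)×251.61 = 135.87; final concentrate = 1895.2 kg/min.
Na2SO4 fraction = 1534.4/1895.2 = 0.810.

0.810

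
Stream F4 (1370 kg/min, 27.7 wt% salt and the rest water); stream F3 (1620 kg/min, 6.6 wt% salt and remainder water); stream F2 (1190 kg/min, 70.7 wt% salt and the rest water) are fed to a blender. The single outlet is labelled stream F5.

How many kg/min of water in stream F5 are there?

2852 kg/min

water out = water in = 1370×0.723 + 1620×0.934 + 1190×0.293 = 2852.3 kg/min.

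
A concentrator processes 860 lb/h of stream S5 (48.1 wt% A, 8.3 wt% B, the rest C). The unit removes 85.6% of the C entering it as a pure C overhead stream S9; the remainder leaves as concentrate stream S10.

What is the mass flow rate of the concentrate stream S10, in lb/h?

C entering = 860×0.436 = 374.96 lb/h; overhead removed = 0.856×374.96 = 320.97 lb/h.
Concentrate = 860 − 320.97 = 539.03 lb/h.

539 lb/h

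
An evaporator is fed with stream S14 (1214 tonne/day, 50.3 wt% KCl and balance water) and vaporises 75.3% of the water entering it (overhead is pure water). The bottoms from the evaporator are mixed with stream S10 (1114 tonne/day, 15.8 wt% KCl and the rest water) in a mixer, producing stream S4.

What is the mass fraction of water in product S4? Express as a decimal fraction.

Vapour removed = 0.753×0.497×1214 = 454.33 tonne/day; concentrate = 759.67 tonne/day.
water reaching the mixer = 149.03 (from concentrate) + 1114×0.842 = 1087 tonne/day.
Product flow = 759.67 + 1114 = 1873.7 tonne/day; water fraction = 0.5802.

0.5802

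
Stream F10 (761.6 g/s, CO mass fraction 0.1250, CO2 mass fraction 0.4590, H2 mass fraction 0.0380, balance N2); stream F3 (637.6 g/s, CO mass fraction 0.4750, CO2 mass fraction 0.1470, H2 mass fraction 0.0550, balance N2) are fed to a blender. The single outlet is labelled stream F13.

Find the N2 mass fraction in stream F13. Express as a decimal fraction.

Total flow out = 761.6 + 637.6 = 1399.2 g/s.
N2 in = 761.6×0.378 + 637.6×0.323 = 493.83 g/s.
N2 mass fraction in F13 = 493.83/1399.2 = 0.3529.

0.3529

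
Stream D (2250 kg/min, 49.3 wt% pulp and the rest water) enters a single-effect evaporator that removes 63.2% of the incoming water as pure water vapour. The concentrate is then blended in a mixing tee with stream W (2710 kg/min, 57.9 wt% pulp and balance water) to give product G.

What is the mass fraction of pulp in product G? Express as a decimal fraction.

0.632

Vapour removed = 0.632×0.507×2250 = 720.95 kg/min; concentrate = 1529 kg/min.
pulp reaching the mixer = 1109.2 (from concentrate) + 2710×0.579 = 2678.3 kg/min.
Product flow = 1529 + 2710 = 4239 kg/min; pulp fraction = 0.632.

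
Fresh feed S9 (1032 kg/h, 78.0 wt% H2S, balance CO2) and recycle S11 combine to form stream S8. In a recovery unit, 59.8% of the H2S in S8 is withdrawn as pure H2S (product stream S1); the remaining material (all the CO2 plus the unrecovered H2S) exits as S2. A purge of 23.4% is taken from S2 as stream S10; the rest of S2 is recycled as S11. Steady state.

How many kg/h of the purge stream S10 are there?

CO2 enters only via S9 and leaves only via the purge: 1032×0.220 = 0.234×(CO2 in S2), and the recovery unit passes all CO2, so CO2 in S8 = CO2 in S2 = 970.26 kg/h.
H2S in S8: m_A = 1032×0.780 + (1−0.234)·(1−0.598)·m_A, so m_A = 804.96/0.6921 = 1163.1 kg/h.
S2 = (1−0.598)×1163.1 + 970.26 = 1437.8 kg/h.
Purge S10 = 0.234×1437.8 = 336.45 kg/h.

336.5 kg/h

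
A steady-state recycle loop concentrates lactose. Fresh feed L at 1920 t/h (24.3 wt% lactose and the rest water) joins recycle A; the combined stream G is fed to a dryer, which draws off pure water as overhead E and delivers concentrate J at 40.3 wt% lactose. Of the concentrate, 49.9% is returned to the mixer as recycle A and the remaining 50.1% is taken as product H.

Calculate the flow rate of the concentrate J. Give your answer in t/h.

Overall lactose balance (none leaves overhead): lactose in fresh feed = lactose in product, i.e. 1920×0.243 = (1−0.499)·J·0.403.
J = 466.56/(0.403×0.501) = 2310.8 t/h.

2311 t/h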